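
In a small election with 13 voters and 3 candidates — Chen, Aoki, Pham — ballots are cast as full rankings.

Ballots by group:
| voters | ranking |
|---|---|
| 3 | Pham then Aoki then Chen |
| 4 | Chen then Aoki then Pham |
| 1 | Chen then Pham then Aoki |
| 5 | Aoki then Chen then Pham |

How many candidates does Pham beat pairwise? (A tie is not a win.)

0

Pham against each rival (13 voters):
Pham vs Chen: 3 to 10, Chen.
Pham vs Aoki: 4 to 9, Aoki.
Pham beats no one; loses to Chen, Aoki — 0 pairwise wins.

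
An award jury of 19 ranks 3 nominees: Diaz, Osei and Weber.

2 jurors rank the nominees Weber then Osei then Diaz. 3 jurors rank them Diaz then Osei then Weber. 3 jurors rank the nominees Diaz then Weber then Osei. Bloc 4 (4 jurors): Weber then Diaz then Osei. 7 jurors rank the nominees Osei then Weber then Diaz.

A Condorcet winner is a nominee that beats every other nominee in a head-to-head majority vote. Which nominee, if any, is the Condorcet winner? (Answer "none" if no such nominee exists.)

Check each pair by majority over 19 ballots:
Diaz vs Osei: Diaz, 10–9.
Diaz vs Weber: Diaz preferred on 3+3 = 6 ballots; Weber wins 13–6.
Osei vs Weber: Osei, 10–9.
No nominee is unbeaten: Diaz loses to Weber; Osei loses to Diaz; Weber loses to Osei. In particular Diaz → Osei → Weber → Diaz is a majority cycle — no Condorcet winner exists.

none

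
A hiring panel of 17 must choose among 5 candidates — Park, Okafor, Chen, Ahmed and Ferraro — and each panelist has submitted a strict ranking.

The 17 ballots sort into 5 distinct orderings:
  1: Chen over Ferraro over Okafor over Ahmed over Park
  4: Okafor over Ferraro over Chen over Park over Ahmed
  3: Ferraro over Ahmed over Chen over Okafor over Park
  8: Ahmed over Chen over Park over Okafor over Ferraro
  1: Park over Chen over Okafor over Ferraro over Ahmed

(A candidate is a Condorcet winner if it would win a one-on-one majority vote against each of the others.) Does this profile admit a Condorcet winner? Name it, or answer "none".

Check each pair by majority over 17 ballots:
Park vs Okafor: Park, 9–8.
Park vs Chen: 1 for Park, 16 for Chen — Chen by 16–1.
Park vs Ahmed: Ahmed, 12–5.
Park–Ferraro: Park 9–8.
Okafor vs Chen: Chen, 13–4.
Okafor vs Ahmed: 1+4+1 = 6 for Okafor, 11 for Ahmed — Ahmed by 11–6.
Okafor vs Ferraro: Okafor preferred on 4+8+1 = 13 ballots; Okafor wins 13–4.
Chen–Ahmed: Ahmed 11–6.
Chen vs Ferraro: Chen wins 10–7.
Ahmed vs Ferraro: Ferraro wins 9–8.
Each candidate drops at least one matchup (Park loses to Chen; Okafor loses to Park; Chen loses to Ahmed; Ahmed loses to Ferraro; Ferraro loses to Park); the cycle Park → Ferraro → Ahmed → Park rules out a Condorcet winner.

none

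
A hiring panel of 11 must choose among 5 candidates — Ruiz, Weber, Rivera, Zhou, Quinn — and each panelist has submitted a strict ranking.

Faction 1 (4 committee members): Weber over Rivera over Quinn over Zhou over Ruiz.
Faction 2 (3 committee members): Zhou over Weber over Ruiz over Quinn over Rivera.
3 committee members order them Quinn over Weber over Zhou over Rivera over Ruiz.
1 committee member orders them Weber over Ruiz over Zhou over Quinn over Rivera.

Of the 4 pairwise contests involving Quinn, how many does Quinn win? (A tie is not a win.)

Quinn against each rival (11 committee members):
Quinn vs Ruiz: Quinn, 7–4.
Quinn vs Weber: Weber wins 8–3.
Quinn vs Rivera: Quinn preferred on 3+3+1 = 7 ballots; Quinn wins 7–4.
Quinn vs Zhou: Quinn, 7–4.
Quinn beats Ruiz, Rivera, Zhou; loses to Weber — 3 pairwise wins.

3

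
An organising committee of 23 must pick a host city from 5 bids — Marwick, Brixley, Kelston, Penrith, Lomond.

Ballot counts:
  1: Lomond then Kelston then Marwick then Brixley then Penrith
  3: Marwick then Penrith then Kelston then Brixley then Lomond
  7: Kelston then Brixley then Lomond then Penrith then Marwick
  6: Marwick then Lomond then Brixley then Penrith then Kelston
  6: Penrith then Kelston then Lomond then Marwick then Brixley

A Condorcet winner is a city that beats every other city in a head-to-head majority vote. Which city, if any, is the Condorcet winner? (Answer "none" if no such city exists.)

Check each pair by majority over 23 ballots:
Marwick vs Brixley: Marwick, 16–7.
Marwick–Kelston: Kelston 14–9.
Marwick vs Penrith: Penrith wins 13–10.
Marwick–Lomond: Lomond 14–9.
Brixley vs Kelston: Kelston, 17–6.
Brixley–Penrith: Brixley 14–9.
Brixley vs Lomond: Lomond, 13–10.
Kelston vs Penrith: Penrith wins 15–8.
Kelston vs Lomond: Kelston wins 16–7.
Penrith–Lomond: Lomond 14–9.
Each city drops at least one matchup (Marwick loses to Kelston; Brixley loses to Marwick; Kelston loses to Penrith; Penrith loses to Brixley; Lomond loses to Kelston); the cycle Marwick → Brixley → Penrith → Marwick rules out a Condorcet winner.

none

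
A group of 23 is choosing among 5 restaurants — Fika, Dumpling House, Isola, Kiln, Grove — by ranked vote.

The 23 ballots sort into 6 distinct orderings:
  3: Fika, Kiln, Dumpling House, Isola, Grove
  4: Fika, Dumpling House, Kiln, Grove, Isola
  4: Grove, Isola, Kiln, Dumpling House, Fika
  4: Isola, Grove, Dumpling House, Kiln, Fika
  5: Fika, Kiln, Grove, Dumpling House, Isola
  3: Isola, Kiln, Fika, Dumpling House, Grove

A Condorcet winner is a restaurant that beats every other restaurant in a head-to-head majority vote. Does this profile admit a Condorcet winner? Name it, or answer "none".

Fika

Head-to-head results (23 friends):
Fika vs Dumpling House: Fika, 15–8.
Fika vs Isola: Fika, 12–11.
Fika vs Kiln: Fika preferred on 3+4+5 = 12 ballots; Fika wins 12–11.
Fika vs Grove: 3+4+5+3 = 15 for Fika, 8 for Grove — Fika by 15–8.
Dumpling House vs Isola: Dumpling House, 12–11.
Dumpling House vs Kiln: Dumpling House is ranked higher on 4+4 = 8 ballots, Kiln on 15. Kiln wins 15–8.
Dumpling House vs Grove: 10 to 13, Grove.
Isola vs Kiln: Kiln wins 12–11.
Isola vs Grove: Grove, 13–10.
Kiln vs Grove: 15 to 8, Kiln.
Only Fika has no losses; Fika is the Condorcet winner.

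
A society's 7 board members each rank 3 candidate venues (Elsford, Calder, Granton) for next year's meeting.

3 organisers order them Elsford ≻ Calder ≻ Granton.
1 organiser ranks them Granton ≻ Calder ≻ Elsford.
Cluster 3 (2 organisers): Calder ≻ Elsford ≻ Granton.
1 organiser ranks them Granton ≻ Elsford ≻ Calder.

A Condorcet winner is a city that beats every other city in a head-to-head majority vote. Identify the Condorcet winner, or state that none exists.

Pairwise majorities:
Elsford vs Calder: Elsford is ranked higher on 3+1 = 4 ballots, Calder on 3. Elsford wins 4–3.
Elsford vs Granton: 3+2 = 5 for Elsford, 2 for Granton — Elsford by 5–2.
Calder vs Granton: Calder is ranked higher on 3+2 = 5 ballots, Granton on 2. Calder wins 5–2.
Elsford defeats every rival head-to-head and is the Condorcet winner.

Elsford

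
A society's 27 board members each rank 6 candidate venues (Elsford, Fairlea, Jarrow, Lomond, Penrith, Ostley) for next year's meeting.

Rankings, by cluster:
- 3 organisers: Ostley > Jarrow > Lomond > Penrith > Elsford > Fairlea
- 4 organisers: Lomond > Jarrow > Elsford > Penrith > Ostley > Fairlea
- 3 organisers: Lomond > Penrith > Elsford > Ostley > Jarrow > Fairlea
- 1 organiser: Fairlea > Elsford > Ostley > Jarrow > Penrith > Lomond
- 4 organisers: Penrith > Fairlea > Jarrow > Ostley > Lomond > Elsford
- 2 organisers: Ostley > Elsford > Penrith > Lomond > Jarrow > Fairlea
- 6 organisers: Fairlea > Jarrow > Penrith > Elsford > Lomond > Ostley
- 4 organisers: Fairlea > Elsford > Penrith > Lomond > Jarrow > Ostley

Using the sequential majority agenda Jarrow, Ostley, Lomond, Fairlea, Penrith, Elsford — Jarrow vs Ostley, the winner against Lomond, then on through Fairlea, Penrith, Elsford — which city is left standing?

Penrith

Round 1: Jarrow vs Ostley — 18–9, Jarrow advances.
Round 2: Jarrow vs Lomond — 14–13, Jarrow advances.
Round 3: Jarrow vs Fairlea — 12–15, Fairlea advances.
Round 4: Fairlea vs Penrith — 11–16, Penrith advances.
Round 5: Penrith vs Elsford — 16–11, Penrith advances.
The agenda winner is Penrith.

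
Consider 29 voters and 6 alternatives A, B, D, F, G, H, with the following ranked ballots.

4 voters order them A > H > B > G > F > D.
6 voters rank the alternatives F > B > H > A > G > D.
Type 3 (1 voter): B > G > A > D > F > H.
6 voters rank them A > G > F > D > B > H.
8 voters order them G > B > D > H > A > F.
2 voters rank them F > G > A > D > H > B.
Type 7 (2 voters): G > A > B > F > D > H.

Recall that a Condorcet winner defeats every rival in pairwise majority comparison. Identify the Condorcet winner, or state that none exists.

none

Check each pair by majority over 29 ballots:
A vs B: B, 15–14.
A vs D: A wins 21–8.
A–F: A 21–8.
A vs G: A, 16–13.
A vs H: A wins 15–14.
B–D: B 21–8.
B–F: B 15–14.
B vs G: G wins 18–11.
B vs H: B wins 23–6.
D–F: F 20–9.
D vs G: G wins 29–0.
D vs H: D, 19–10.
F–G: G 21–8.
F vs H: F, 17–12.
G vs H: G wins 19–10.
No alternative is unbeaten: A loses to B; B loses to G; D loses to A; F loses to A; G loses to A; H loses to A. In particular A > G > B > A is a majority cycle — no Condorcet winner exists.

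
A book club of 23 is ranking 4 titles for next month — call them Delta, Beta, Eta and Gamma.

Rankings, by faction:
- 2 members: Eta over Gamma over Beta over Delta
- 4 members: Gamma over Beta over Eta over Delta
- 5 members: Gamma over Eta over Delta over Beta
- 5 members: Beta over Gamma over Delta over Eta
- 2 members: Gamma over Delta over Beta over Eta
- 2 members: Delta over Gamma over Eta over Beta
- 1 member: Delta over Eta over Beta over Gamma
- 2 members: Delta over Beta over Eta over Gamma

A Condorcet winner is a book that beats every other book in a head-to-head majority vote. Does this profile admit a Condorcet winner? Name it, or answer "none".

Pairwise majorities:
Delta vs Beta: Delta wins 12–11.
Delta–Eta: Delta 12–11.
Delta vs Gamma: Gamma, 18–5.
Beta–Eta: Beta 13–10.
Beta–Gamma: Gamma 15–8.
Eta vs Gamma: Gamma wins 18–5.
Gamma defeats every rival head-to-head and is the Condorcet winner.

Gamma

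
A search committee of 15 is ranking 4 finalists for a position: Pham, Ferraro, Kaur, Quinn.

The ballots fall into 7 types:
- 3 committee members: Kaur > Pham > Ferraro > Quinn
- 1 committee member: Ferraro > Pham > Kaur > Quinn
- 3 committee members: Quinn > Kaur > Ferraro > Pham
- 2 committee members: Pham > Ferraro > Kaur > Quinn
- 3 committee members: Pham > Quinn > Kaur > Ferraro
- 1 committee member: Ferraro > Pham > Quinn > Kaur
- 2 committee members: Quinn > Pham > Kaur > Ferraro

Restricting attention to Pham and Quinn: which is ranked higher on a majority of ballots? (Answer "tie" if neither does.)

Ballots ranking Pham above Quinn: 3 + 1 + 2 + 3 + 1 = 10.
Ballots ranking Quinn above Pham: 15 − 10 = 5.
Pham wins the head-to-head 10–5.

Pham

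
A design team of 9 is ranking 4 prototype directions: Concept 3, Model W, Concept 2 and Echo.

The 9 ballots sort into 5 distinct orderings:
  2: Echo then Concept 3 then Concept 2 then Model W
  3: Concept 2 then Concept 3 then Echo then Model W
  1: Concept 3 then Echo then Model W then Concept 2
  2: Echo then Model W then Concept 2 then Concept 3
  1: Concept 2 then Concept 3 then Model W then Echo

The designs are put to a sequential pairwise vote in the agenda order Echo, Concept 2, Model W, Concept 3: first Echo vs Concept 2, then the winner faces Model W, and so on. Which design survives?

Concept 3

Round 1: Echo vs Concept 2 — 5–4, Echo advances.
Round 2: Echo vs Model W — 8–1, Echo advances.
Round 3: Echo vs Concept 3 — 4–5, Concept 3 advances.
The agenda winner is Concept 3.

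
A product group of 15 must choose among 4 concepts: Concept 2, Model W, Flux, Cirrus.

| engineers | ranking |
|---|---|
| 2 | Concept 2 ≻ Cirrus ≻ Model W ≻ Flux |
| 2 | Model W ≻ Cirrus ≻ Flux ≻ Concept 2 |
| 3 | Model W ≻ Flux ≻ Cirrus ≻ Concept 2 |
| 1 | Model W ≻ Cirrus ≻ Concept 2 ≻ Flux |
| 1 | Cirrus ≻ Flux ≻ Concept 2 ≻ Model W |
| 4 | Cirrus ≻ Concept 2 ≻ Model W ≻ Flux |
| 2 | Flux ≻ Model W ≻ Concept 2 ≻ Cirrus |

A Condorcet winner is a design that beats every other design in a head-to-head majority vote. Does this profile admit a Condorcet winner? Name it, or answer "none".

Check each pair by majority over 15 ballots:
Concept 2 vs Model W: Concept 2 preferred on 2+1+4 = 7 ballots; Model W wins 8–7.
Concept 2 vs Flux: Concept 2 is ranked higher on 2+1+4 = 7 ballots, Flux on 8. Flux wins 8–7.
Concept 2 vs Cirrus: Concept 2 is ranked higher on 2+2 = 4 ballots, Cirrus on 11. Cirrus wins 11–4.
Model W vs Flux: 12 to 3, Model W.
Model W vs Cirrus: Model W, 8–7.
Flux vs Cirrus: 3+2 = 5 for Flux, 10 for Cirrus — Cirrus by 10–5.
Model W beats each of Concept 2, Flux, Cirrus — Model W is the Condorcet winner.

Model W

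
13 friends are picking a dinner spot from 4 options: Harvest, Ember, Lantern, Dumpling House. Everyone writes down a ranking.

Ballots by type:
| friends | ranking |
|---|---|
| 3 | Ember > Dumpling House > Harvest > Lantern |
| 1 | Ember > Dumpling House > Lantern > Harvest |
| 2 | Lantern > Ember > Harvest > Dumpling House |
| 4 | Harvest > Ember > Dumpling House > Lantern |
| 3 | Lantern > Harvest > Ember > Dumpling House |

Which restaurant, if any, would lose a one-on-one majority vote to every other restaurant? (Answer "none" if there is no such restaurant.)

Lantern

Head-to-head results (13 friends):
Harvest vs Ember: Harvest, 7–6.
Harvest vs Lantern: Harvest wins 7–6.
Harvest vs Dumpling House: Harvest is ranked higher on 2+4+3 = 9 ballots, Dumpling House on 4. Harvest wins 9–4.
Ember vs Lantern: 8 to 5, Ember.
Ember–Dumpling House: Ember 13–0.
Lantern vs Dumpling House: 2+3 = 5 for Lantern, 8 for Dumpling House — Dumpling House by 8–5.
Only Lantern has no wins; Lantern is the Condorcet loser.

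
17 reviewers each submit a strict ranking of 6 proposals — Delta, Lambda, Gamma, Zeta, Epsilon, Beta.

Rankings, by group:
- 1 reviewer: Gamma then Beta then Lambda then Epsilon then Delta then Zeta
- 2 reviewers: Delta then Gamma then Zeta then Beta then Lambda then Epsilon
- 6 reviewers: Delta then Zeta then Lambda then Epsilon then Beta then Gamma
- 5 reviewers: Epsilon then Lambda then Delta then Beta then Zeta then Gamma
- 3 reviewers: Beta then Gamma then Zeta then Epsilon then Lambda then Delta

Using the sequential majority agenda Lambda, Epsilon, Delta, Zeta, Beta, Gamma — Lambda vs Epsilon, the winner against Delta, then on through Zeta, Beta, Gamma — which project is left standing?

Round 1: Lambda vs Epsilon — 9–8, Lambda advances.
Round 2: Lambda vs Delta — 9–8, Lambda advances.
Round 3: Lambda vs Zeta — 6–11, Zeta advances.
Round 4: Zeta vs Beta — 8–9, Beta advances.
Round 5: Beta vs Gamma — 14–3, Beta advances.
Beta survives the agenda.

Beta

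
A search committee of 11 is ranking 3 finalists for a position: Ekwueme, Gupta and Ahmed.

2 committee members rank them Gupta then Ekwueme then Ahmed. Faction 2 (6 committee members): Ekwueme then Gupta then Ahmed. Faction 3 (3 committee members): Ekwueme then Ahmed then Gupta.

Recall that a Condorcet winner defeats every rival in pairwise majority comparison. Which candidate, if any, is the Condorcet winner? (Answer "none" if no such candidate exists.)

Ekwueme

Pairwise majorities:
Ekwueme vs Gupta: Ekwueme wins 9–2.
Ekwueme vs Ahmed: Ekwueme, 11–0.
Gupta vs Ahmed: Gupta, 8–3.
Ekwueme wins every pairwise contest, so Ekwueme is the Condorcet winner.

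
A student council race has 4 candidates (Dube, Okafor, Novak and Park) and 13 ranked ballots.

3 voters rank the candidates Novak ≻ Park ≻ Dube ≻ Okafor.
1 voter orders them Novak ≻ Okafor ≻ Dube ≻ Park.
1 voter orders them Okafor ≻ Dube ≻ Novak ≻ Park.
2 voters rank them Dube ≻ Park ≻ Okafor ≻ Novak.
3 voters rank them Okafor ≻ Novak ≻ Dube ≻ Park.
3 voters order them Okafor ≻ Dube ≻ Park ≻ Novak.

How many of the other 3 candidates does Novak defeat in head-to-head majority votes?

Novak against each rival (13 voters):
Novak vs Dube: Novak wins 7–6.
Novak–Okafor: Okafor 9–4.
Novak vs Park: Novak, 8–5.
Novak beats Dube, Park; loses to Okafor — 2 pairwise wins.

2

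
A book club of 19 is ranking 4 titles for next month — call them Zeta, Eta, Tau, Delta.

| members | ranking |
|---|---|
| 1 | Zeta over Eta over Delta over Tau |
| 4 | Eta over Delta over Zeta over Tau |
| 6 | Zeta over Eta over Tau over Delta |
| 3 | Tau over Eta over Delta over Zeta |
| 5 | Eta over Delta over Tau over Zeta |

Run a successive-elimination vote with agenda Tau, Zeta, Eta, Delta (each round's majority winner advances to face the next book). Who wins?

Round 1: Tau vs Zeta — 8–11, Zeta advances.
Round 2: Zeta vs Eta — 7–12, Eta advances.
Round 3: Eta vs Delta — 19–0, Eta advances.
The agenda winner is Eta.

Eta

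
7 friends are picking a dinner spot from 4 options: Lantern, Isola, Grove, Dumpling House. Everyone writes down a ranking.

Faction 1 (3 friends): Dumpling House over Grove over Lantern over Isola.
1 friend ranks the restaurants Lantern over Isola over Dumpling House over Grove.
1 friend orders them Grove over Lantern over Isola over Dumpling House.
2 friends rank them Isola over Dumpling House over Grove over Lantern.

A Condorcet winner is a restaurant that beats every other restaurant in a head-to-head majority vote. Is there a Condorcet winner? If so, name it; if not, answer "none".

none

Head-to-head results (7 friends):
Lantern vs Isola: Lantern is ranked higher on 3+1+1 = 5 ballots, Isola on 2. Lantern wins 5–2.
Lantern vs Grove: 1 to 6, Grove.
Lantern vs Dumpling House: 2 to 5, Dumpling House.
Isola vs Grove: 1+2 = 3 for Isola, 4 for Grove — Grove by 4–3.
Isola vs Dumpling House: Isola is ranked higher on 1+1+2 = 4 ballots, Dumpling House on 3. Isola wins 4–3.
Grove vs Dumpling House: Grove preferred on 1 ballot; Dumpling House wins 6–1.
Every restaurant loses at least once (Lantern loses to Grove; Isola loses to Lantern; Grove loses to Dumpling House; Dumpling House loses to Isola). The majority relation contains the cycle Lantern beats Isola beats Dumpling House beats Lantern, so there is no Condorcet winner.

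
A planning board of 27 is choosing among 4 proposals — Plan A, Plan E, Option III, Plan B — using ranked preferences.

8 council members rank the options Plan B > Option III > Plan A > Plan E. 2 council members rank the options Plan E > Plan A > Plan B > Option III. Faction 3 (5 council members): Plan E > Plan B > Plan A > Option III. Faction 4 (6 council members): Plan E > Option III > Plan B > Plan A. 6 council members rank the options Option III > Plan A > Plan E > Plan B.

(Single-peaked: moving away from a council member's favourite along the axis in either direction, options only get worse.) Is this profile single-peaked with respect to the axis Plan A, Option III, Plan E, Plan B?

no

Axis positions: Plan A=1, Option III=2, Plan E=3, Plan B=4.
Faction 1: ranking walks positions 4-2-1-3; Option III is ranked above Plan E even though Plan E lies between Option III and the peak Plan B on the axis — preferences dip and rise again. Not single-peaked.
Faction 2: ranking walks positions 3-1-4-2; Plan A is ranked above Option III even though Option III lies between Plan A and the peak Plan E on the axis — preferences dip and rise again. Not single-peaked.
Faction 3: ranking walks positions 3-4-1-2; Plan A is ranked above Option III even though Option III lies between Plan A and the peak Plan E on the axis — preferences dip and rise again. Not single-peaked.
Faction 4 (peak Plan E at position 3): ranking walks positions 3-2-4-1, expanding outward from the peak — single-peaked.
Faction 5 (peak Option III at position 2): ranking walks positions 2-1-3-4, expanding outward from the peak — single-peaked.
Faction 1 violates single-peakedness, so the profile is not single-peaked on this axis.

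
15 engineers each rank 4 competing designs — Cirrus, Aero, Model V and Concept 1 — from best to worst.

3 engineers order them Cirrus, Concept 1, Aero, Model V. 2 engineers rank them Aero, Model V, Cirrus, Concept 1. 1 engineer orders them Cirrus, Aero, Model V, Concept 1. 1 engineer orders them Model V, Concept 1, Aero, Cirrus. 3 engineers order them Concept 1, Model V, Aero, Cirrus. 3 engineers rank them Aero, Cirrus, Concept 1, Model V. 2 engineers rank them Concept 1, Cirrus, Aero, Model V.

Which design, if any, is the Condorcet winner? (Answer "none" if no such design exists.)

Check each pair by majority over 15 ballots:
Cirrus vs Aero: Aero, 9–6.
Cirrus–Model V: Cirrus 9–6.
Cirrus–Concept 1: Cirrus 9–6.
Aero vs Model V: Aero, 11–4.
Aero vs Concept 1: Concept 1, 9–6.
Model V–Concept 1: Concept 1 11–4.
No design is unbeaten: Cirrus loses to Aero; Aero loses to Concept 1; Model V loses to Cirrus; Concept 1 loses to Cirrus. In particular Cirrus beats Concept 1 beats Aero beats Cirrus is a majority cycle — no Condorcet winner exists.

none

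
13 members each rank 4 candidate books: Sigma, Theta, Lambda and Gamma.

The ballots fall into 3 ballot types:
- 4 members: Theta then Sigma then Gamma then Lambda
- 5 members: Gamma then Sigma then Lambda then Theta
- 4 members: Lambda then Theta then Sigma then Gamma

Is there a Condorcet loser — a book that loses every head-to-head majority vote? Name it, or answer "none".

none

Pairwise majorities:
Sigma vs Theta: 5 to 8, Theta.
Sigma–Lambda: Sigma 9–4.
Sigma vs Gamma: 4+4 = 8 for Sigma, 5 for Gamma — Sigma by 8–5.
Theta vs Lambda: Theta preferred on 4 ballots; Lambda wins 9–4.
Theta–Gamma: Theta 8–5.
Lambda vs Gamma: 4 for Lambda, 9 for Gamma — Gamma by 9–4.
Every book wins at least one matchup (Sigma beats Lambda; Theta beats Sigma; Lambda beats Theta; Gamma beats Lambda), so there is no Condorcet loser.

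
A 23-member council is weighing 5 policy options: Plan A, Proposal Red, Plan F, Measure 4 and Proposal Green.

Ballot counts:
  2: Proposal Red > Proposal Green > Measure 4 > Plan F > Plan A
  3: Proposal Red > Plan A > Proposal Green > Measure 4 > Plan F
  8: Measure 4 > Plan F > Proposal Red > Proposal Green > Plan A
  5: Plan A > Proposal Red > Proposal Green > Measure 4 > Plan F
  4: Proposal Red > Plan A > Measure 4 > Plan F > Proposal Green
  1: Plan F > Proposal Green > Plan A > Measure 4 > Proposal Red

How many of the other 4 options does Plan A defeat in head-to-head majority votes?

3

Plan A against each rival (23 council members):
Plan A vs Proposal Red: Proposal Red, 17–6.
Plan A vs Plan F: 3+5+4 = 12 for Plan A, 11 for Plan F — Plan A by 12–11.
Plan A vs Measure 4: Plan A, 13–10.
Plan A vs Proposal Green: Plan A, 12–11.
Plan A beats Plan F, Measure 4, Proposal Green; loses to Proposal Red — 3 pairwise wins.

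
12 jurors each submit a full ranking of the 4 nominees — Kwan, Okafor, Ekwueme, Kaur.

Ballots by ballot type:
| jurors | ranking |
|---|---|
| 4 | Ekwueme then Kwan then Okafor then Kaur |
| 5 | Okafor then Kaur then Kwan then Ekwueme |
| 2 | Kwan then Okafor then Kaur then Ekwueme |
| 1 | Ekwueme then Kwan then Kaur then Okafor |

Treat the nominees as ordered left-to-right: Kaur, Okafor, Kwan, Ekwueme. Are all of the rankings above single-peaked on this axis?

no

Axis positions: Kaur=1, Okafor=2, Kwan=3, Ekwueme=4.
Ballot type 1 (peak Ekwueme at position 4): ranking walks positions 4-3-2-1, expanding outward from the peak — single-peaked.
Ballot type 2 (peak Okafor at position 2): ranking walks positions 2-1-3-4, expanding outward from the peak — single-peaked.
Ballot type 3 (peak Kwan at position 3): ranking walks positions 3-2-1-4, expanding outward from the peak — single-peaked.
Ballot type 4: ranking walks positions 4-3-1-2; Kaur is ranked above Okafor even though Okafor lies between Kaur and the peak Ekwueme on the axis — preferences dip and rise again. Not single-peaked.
Ballot type 4 violates single-peakedness, so the profile is not single-peaked on this axis.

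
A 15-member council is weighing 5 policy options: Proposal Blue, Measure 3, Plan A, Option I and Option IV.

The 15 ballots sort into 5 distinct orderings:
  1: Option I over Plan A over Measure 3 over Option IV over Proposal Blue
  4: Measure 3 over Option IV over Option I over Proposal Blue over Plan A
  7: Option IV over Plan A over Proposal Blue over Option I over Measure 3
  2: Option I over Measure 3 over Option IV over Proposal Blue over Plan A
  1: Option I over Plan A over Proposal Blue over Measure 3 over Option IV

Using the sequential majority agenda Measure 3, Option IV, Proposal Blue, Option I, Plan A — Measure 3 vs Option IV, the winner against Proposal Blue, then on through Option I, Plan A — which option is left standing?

Round 1: Measure 3 vs Option IV — 8–7, Measure 3 advances.
Round 2: Measure 3 vs Proposal Blue — 7–8, Proposal Blue advances.
Round 3: Proposal Blue vs Option I — 7–8, Option I advances.
Round 4: Option I vs Plan A — 8–7, Option I advances.
Option I survives the agenda.

Option I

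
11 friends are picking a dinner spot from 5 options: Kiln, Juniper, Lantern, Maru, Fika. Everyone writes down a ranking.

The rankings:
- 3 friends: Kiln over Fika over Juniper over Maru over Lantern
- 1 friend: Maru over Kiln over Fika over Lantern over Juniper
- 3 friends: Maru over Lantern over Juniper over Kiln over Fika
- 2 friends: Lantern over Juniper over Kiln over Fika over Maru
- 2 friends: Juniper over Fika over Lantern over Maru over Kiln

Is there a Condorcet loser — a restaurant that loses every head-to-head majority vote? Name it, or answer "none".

none

Pairwise majorities:
Kiln vs Juniper: Kiln is ranked higher on 3+1 = 4 ballots, Juniper on 7. Juniper wins 7–4.
Kiln vs Lantern: Kiln preferred on 3+1 = 4 ballots; Lantern wins 7–4.
Kiln vs Maru: Maru wins 6–5.
Kiln–Fika: Kiln 9–2.
Juniper vs Lantern: Lantern wins 6–5.
Juniper vs Maru: Juniper, 7–4.
Juniper vs Fika: Juniper is ranked higher on 3+2+2 = 7 ballots, Fika on 4. Juniper wins 7–4.
Lantern vs Maru: Maru wins 7–4.
Lantern vs Fika: Fika wins 6–5.
Maru vs Fika: Fika, 7–4.
Each restaurant has at least one pairwise win (Kiln beats Fika; Juniper beats Kiln; Lantern beats Kiln; Maru beats Kiln; Fika beats Lantern) — no Condorcet loser.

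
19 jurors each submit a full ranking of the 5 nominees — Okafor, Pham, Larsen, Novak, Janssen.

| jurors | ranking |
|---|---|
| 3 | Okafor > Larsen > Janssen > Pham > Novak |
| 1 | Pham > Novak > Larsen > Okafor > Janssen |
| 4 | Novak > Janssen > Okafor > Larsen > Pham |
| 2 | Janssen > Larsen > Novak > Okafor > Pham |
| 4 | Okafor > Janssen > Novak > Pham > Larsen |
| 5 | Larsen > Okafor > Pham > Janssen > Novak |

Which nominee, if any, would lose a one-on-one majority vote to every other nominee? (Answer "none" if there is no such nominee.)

Pham

Head-to-head results (19 jurors):
Okafor vs Pham: Okafor wins 18–1.
Okafor–Larsen: Okafor 11–8.
Okafor vs Novak: Okafor wins 12–7.
Okafor vs Janssen: Okafor, 13–6.
Pham vs Larsen: Larsen wins 14–5.
Pham vs Novak: Pham preferred on 3+1+5 = 9 ballots; Novak wins 10–9.
Pham vs Janssen: Janssen wins 13–6.
Larsen vs Novak: Larsen, 10–9.
Larsen vs Janssen: Janssen wins 10–9.
Novak vs Janssen: Novak preferred on 1+4 = 5 ballots; Janssen wins 14–5.
Pham is beaten in every head-to-head and is the Condorcet loser.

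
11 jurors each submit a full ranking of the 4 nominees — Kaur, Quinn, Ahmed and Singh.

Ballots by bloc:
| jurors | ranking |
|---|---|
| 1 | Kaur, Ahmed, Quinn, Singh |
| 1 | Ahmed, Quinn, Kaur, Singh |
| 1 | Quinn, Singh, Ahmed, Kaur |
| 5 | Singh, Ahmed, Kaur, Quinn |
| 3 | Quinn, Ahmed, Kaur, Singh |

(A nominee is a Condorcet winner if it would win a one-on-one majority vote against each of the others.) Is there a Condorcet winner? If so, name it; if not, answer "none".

none

Check each pair by majority over 11 ballots:
Kaur vs Quinn: Kaur, 6–5.
Kaur vs Ahmed: 1 for Kaur, 10 for Ahmed — Ahmed by 10–1.
Kaur vs Singh: 5 to 6, Singh.
Quinn vs Ahmed: Ahmed wins 7–4.
Quinn vs Singh: Quinn wins 6–5.
Ahmed vs Singh: Singh wins 6–5.
No nominee is unbeaten: Kaur loses to Ahmed; Quinn loses to Kaur; Ahmed loses to Singh; Singh loses to Quinn. In particular Kaur > Quinn > Singh > Kaur is a majority cycle — no Condorcet winner exists.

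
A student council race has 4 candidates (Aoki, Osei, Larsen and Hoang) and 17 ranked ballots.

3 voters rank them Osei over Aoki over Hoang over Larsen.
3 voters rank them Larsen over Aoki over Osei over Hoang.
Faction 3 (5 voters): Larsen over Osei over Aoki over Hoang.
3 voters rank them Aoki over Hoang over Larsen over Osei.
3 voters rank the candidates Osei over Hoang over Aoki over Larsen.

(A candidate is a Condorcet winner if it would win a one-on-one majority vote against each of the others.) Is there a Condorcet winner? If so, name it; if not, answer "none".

none

Pairwise majorities:
Aoki vs Osei: Aoki is ranked higher on 3+3 = 6 ballots, Osei on 11. Osei wins 11–6.
Aoki vs Larsen: 9 to 8, Aoki.
Aoki vs Hoang: 3+3+5+3 = 14 for Aoki, 3 for Hoang — Aoki by 14–3.
Osei vs Larsen: Osei is ranked higher on 3+3 = 6 ballots, Larsen on 11. Larsen wins 11–6.
Osei vs Hoang: Osei preferred on 3+3+5+3 = 14 ballots; Osei wins 14–3.
Larsen vs Hoang: 3+5 = 8 for Larsen, 9 for Hoang — Hoang by 9–8.
Every candidate loses at least once (Aoki loses to Osei; Osei loses to Larsen; Larsen loses to Aoki; Hoang loses to Aoki). The majority relation contains the cycle Aoki beats Larsen beats Osei beats Aoki, so there is no Condorcet winner.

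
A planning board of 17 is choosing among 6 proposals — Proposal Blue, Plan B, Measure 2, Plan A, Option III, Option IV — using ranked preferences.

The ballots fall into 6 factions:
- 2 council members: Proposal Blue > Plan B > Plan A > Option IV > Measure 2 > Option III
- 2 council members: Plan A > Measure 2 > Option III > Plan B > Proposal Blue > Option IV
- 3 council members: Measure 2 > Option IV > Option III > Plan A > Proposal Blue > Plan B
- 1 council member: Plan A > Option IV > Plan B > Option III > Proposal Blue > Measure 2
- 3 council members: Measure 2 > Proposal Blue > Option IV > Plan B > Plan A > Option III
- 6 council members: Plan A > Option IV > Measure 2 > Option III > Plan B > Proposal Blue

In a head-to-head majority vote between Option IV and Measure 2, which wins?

Option IV

Ballots ranking Option IV above Measure 2: 2 + 1 + 6 = 9.
Ballots ranking Measure 2 above Option IV: 17 − 9 = 8.
Option IV wins the head-to-head 9–8.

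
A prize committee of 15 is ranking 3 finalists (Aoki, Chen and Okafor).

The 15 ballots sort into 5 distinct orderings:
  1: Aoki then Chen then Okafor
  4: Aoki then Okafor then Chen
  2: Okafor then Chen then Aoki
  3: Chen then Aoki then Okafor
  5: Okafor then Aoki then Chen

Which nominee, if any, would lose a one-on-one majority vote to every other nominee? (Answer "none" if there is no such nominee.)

Head-to-head results (15 jurors):
Aoki vs Chen: 10 to 5, Aoki.
Aoki vs Okafor: Aoki, 8–7.
Chen vs Okafor: Chen is ranked higher on 1+3 = 4 ballots, Okafor on 11. Okafor wins 11–4.
Only Chen has no wins; Chen is the Condorcet loser.

Chen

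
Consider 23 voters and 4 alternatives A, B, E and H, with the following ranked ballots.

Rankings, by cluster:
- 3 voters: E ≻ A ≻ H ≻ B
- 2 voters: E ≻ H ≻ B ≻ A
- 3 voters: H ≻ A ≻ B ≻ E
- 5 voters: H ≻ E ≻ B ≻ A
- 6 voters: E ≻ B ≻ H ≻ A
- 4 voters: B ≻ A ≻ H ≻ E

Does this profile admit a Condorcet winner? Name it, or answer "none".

H

Head-to-head results (23 voters):
A vs B: B wins 17–6.
A vs E: E, 16–7.
A vs H: H wins 16–7.
B vs E: E, 16–7.
B vs H: H, 13–10.
E vs H: H, 12–11.
H beats each of A, B, E — H is the Condorcet winner.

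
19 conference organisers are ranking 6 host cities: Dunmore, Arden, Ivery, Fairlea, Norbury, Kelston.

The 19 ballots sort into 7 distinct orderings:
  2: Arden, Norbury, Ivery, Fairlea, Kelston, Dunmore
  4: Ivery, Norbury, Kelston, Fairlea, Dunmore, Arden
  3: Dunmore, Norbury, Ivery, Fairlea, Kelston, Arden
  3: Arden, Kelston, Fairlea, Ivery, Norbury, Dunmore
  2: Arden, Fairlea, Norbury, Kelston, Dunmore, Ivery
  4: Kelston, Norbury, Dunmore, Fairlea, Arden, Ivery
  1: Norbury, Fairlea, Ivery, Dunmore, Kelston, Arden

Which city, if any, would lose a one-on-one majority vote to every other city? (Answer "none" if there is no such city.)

none

Head-to-head results (19 organisers):
Dunmore vs Arden: Dunmore is ranked higher on 4+3+4+1 = 12 ballots, Arden on 7. Dunmore wins 12–7.
Dunmore vs Ivery: Dunmore is ranked higher on 3+2+4 = 9 ballots, Ivery on 10. Ivery wins 10–9.
Dunmore vs Fairlea: 3+4 = 7 for Dunmore, 12 for Fairlea — Fairlea by 12–7.
Dunmore vs Norbury: Norbury wins 16–3.
Dunmore–Kelston: Kelston 15–4.
Arden vs Ivery: Arden is ranked higher on 2+3+2+4 = 11 ballots, Ivery on 8. Arden wins 11–8.
Arden vs Fairlea: 2+3+2 = 7 for Arden, 12 for Fairlea — Fairlea by 12–7.
Arden vs Norbury: 7 to 12, Norbury.
Arden vs Kelston: Kelston, 12–7.
Ivery vs Fairlea: Ivery preferred on 2+4+3 = 9 ballots; Fairlea wins 10–9.
Ivery vs Norbury: Norbury, 12–7.
Ivery vs Kelston: Ivery preferred on 2+4+3+1 = 10 ballots; Ivery wins 10–9.
Fairlea vs Norbury: Norbury, 14–5.
Fairlea–Kelston: Kelston 11–8.
Norbury–Kelston: Norbury 12–7.
Each city has at least one pairwise win (Dunmore beats Arden; Arden beats Ivery; Ivery beats Dunmore; Fairlea beats Dunmore; Norbury beats Dunmore; Kelston beats Dunmore) — no Condorcet loser.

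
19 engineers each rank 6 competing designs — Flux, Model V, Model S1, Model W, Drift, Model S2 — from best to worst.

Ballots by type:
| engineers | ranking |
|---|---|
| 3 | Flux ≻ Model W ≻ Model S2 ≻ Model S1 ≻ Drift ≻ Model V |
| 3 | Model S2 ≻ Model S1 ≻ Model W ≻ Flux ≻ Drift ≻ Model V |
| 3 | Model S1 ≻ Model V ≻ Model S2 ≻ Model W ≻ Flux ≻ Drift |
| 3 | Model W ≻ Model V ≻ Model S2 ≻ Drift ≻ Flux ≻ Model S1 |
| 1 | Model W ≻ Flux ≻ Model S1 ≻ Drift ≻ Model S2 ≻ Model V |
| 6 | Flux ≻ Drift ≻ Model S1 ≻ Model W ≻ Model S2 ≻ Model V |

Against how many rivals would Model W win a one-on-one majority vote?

Model W against each rival (19 engineers):
Model W vs Flux: Model W is ranked higher on 3+3+3+1 = 10 ballots, Flux on 9. Model W wins 10–9.
Model W–Model V: Model W 16–3.
Model W vs Model S1: 7 to 12, Model S1.
Model W vs Drift: 13 to 6, Model W.
Model W vs Model S2: Model W wins 13–6.
Model W beats Flux, Model V, Drift, Model S2; loses to Model S1 — 4 pairwise wins.

4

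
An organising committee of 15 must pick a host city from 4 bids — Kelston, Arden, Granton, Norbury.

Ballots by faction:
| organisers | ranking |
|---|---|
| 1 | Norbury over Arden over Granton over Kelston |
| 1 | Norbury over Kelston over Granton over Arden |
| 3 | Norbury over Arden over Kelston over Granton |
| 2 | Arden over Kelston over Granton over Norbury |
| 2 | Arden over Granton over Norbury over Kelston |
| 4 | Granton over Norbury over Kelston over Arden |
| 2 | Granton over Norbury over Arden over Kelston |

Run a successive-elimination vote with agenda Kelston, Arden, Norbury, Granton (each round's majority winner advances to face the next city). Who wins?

Round 1: Kelston vs Arden — 5–10, Arden advances.
Round 2: Arden vs Norbury — 4–11, Norbury advances.
Round 3: Norbury vs Granton — 5–10, Granton advances.
The agenda winner is Granton.

Granton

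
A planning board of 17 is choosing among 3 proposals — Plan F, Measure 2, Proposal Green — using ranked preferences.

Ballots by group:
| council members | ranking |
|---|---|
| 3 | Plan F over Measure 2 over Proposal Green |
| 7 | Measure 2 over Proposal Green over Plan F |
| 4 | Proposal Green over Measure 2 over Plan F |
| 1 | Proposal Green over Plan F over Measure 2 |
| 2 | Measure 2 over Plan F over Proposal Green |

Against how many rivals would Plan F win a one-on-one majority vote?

Plan F against each rival (17 council members):
Plan F vs Measure 2: 3+1 = 4 for Plan F, 13 for Measure 2 — Measure 2 by 13–4.
Plan F vs Proposal Green: Proposal Green, 12–5.
Plan F beats no one; loses to Measure 2, Proposal Green — 0 pairwise wins.

0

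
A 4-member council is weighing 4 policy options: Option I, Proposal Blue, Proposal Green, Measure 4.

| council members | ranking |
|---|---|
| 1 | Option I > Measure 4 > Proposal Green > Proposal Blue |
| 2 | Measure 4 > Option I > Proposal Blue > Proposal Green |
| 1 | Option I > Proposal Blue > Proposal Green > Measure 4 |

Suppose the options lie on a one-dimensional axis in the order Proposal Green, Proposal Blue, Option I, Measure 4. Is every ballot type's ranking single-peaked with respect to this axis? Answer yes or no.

no

Axis positions: Proposal Green=1, Proposal Blue=2, Option I=3, Measure 4=4.
Ballot type 1: ranking walks positions 3-4-1-2; Proposal Green is ranked above Proposal Blue even though Proposal Blue lies between Proposal Green and the peak Option I on the axis — preferences dip and rise again. Not single-peaked.
Ballot type 2 (peak Measure 4 at position 4): ranking walks positions 4-3-2-1, expanding outward from the peak — single-peaked.
Ballot type 3 (peak Option I at position 3): ranking walks positions 3-2-1-4, expanding outward from the peak — single-peaked.
Ballot type 1 violates single-peakedness, so the profile is not single-peaked on this axis.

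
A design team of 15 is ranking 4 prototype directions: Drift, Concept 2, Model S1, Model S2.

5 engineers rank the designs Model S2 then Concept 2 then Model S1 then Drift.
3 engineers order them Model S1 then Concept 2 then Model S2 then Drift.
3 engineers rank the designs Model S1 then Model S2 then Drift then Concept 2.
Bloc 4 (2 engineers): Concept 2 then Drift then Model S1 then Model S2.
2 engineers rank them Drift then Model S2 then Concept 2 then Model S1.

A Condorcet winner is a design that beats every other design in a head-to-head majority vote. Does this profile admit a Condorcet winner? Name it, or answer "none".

Head-to-head results (15 engineers):
Drift vs Concept 2: Drift preferred on 3+2 = 5 ballots; Concept 2 wins 10–5.
Drift vs Model S1: 4 to 11, Model S1.
Drift vs Model S2: Drift preferred on 2+2 = 4 ballots; Model S2 wins 11–4.
Concept 2 vs Model S1: 9 to 6, Concept 2.
Concept 2 vs Model S2: 5 to 10, Model S2.
Model S1 vs Model S2: Model S1 is ranked higher on 3+3+2 = 8 ballots, Model S2 on 7. Model S1 wins 8–7.
Each design drops at least one matchup (Drift loses to Concept 2; Concept 2 loses to Model S2; Model S1 loses to Concept 2; Model S2 loses to Model S1); the cycle Concept 2 beats Model S1 beats Model S2 beats Concept 2 rules out a Condorcet winner.

none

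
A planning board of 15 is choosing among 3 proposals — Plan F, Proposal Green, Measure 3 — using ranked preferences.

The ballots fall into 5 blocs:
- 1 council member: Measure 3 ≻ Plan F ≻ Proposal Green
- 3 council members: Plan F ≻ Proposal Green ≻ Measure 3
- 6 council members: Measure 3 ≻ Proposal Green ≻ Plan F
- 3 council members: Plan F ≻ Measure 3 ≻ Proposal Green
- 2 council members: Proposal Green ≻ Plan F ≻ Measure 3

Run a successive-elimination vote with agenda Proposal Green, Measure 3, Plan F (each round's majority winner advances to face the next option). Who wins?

Round 1: Proposal Green vs Measure 3 — 5–10, Measure 3 advances.
Round 2: Measure 3 vs Plan F — 7–8, Plan F advances.
Plan F survives the agenda.

Plan F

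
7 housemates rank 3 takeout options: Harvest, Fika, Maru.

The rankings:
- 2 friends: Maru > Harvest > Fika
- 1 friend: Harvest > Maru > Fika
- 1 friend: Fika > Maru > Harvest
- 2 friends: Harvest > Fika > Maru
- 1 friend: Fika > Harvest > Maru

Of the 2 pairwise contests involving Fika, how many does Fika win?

1

Fika against each rival (7 friends):
Fika–Harvest: Harvest 5–2.
Fika–Maru: Fika 4–3.
Fika beats Maru; loses to Harvest — 1 pairwise win.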